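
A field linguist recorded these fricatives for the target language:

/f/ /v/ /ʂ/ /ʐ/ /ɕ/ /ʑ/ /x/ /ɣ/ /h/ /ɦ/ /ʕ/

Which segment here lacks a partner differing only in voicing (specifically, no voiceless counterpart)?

/ʕ/

Labiodental: /f/ ~ /v/
Retroflex: /ʂ/ ~ /ʐ/
Alveolo-palatal: /ɕ/ ~ /ʑ/
Velar: /x/ ~ /ɣ/
Glottal: /h/ ~ /ɦ/
Pharyngeal: only /ʕ/ (voiced); no voiceless partner.
So /ʕ/ is the unpaired segment.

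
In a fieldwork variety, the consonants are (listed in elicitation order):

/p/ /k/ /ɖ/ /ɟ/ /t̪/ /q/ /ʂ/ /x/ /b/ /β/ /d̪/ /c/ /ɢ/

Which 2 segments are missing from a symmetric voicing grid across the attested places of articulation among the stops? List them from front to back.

bilabial: voiceless /p/, voiced /b/.
dental: voiceless /t̪/, voiced /d̪/.
retroflex: voiceless —, voiced /ɖ/.
palatal: voiceless /c/, voiced /ɟ/.
velar: voiceless /k/, voiced —.
uvular: voiceless /q/, voiced /ɢ/.
Gaps, from front to back: retroflex lacks voiceless (/ʈ/); velar lacks voiced (/ɡ/).

/ʈ/, /ɡ/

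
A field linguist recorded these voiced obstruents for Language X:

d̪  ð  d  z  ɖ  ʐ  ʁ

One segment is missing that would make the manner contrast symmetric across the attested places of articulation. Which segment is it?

Stop: /d̪/ (dental), /d/ (alveolar), /ɖ/ (retroflex).
Fricative: /ð/ (dental), /z/ (alveolar), /ʐ/ (retroflex), /ʁ/ (uvular).
The uvular row has no stop member, so the gap is the uvular stop /ɢ/.

/ɢ/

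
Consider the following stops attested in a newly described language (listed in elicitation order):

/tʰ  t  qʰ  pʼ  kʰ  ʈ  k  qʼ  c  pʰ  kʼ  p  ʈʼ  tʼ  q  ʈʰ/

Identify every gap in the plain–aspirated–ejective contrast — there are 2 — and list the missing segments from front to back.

/cʰ/, /cʼ/

bilabial: plain /p/, aspirated /pʰ/, ejective /pʼ/.
alveolar: plain /t/, aspirated /tʰ/, ejective /tʼ/.
retroflex: plain /ʈ/, aspirated /ʈʰ/, ejective /ʈʼ/.
palatal: plain /c/, aspirated —, ejective —.
velar: plain /k/, aspirated /kʰ/, ejective /kʼ/.
uvular: plain /q/, aspirated /qʰ/, ejective /qʼ/.
Gaps, from front to back: palatal lacks aspirated (/cʰ/); palatal lacks ejective (/cʼ/).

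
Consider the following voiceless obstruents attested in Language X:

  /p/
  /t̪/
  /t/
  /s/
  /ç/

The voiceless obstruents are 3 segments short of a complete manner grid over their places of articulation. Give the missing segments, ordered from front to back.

bilabial: stop /p/, fricative —.
dental: stop /t̪/, fricative —.
alveolar: stop /t/, fricative /s/.
palatal: stop —, fricative /ç/.
Gaps, from front to back: bilabial lacks fricative (/ɸ/); dental lacks fricative (/θ/); palatal lacks stop (/c/).

/ɸ/, /θ/, /c/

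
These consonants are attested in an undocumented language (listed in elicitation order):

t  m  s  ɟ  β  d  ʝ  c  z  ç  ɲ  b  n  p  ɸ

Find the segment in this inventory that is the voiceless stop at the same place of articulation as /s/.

/t/

/s/ is a voiceless alveolar fricative.
The voiceless stop at the same place is a voiceless alveolar stop — in this inventory, /t/.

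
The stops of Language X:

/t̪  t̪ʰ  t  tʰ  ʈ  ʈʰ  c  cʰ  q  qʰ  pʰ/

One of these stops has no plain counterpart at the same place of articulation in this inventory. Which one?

/pʰ/

Dental: /t̪/ ~ /t̪ʰ/
Alveolar: /t/ ~ /tʰ/
Retroflex: /ʈ/ ~ /ʈʰ/
Palatal: /c/ ~ /cʰ/
Uvular: /q/ ~ /qʰ/
Bilabial: only /pʰ/ (aspirated); no plain partner.
So /pʰ/ is the unpaired segment.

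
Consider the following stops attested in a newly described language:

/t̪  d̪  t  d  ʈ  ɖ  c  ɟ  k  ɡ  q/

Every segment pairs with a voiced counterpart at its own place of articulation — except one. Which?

Dental: /t̪/ ~ /d̪/
Alveolar: /t/ ~ /d/
Retroflex: /ʈ/ ~ /ɖ/
Palatal: /c/ ~ /ɟ/
Velar: /k/ ~ /ɡ/
Uvular: only /q/ (voiceless); no voiced partner.
So /q/ is the unpaired segment.

/q/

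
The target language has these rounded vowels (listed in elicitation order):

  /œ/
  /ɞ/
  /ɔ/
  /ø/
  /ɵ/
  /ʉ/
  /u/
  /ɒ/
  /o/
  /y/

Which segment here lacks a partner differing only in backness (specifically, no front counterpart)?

High: /y/ ~ /ʉ/ ~ /u/
High-mid: /ø/ ~ /ɵ/ ~ /o/
Low-mid: /œ/ ~ /ɞ/ ~ /ɔ/
Low: only /ɒ/ (back); no front partner.
So /ɒ/ is the unpaired segment.

/ɒ/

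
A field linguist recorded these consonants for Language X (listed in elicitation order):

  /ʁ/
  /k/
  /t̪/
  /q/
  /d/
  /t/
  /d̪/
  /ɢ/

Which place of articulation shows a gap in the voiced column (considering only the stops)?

Voiceless: /t̪/ (dental), /t/ (alveolar), /k/ (velar), /q/ (uvular).
Voiced: /d̪/ (dental), /d/ (alveolar), /ɢ/ (uvular).
Every place of articulation has a voiced member except velar, where /ɡ/ would be expected.

velar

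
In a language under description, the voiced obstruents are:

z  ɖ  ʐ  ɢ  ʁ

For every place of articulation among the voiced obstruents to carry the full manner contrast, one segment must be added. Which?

alveolar: stop —, fricative /z/.
retroflex: stop /ɖ/, fricative /ʐ/.
uvular: stop /ɢ/, fricative /ʁ/.
The alveolar row has no stop member, so the gap is the alveolar stop /d/.

/d/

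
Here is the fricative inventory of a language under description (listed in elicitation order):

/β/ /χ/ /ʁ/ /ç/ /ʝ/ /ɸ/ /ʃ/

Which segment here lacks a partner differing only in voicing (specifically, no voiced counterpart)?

Bilabial: /ɸ/ ~ /β/
Palatal: /ç/ ~ /ʝ/
Uvular: /χ/ ~ /ʁ/
Postalveolar: only /ʃ/ (voiceless); no voiced partner.
So /ʃ/ is the unpaired segment.

/ʃ/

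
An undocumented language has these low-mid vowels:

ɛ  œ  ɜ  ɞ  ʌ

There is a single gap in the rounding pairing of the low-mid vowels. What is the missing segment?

/ɔ/

Unrounded: /ɛ/ (front), /ɜ/ (central), /ʌ/ (back).
Rounded: /œ/ (front), /ɞ/ (central).
The back row has no rounded member, so the gap is the back rounded vowel /ɔ/.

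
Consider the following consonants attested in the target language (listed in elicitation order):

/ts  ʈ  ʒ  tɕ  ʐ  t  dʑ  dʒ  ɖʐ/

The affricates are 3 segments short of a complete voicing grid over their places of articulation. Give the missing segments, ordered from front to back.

/dz/, /tʃ/, /ʈʂ/

Voiceless: /ts/ (alveolar), /tɕ/ (alveolo-palatal).
Voiced: /dʒ/ (postalveolar), /ɖʐ/ (retroflex), /dʑ/ (alveolo-palatal).
Gaps, from front to back: alveolar lacks voiced (/dz/); postalveolar lacks voiceless (/tʃ/); retroflex lacks voiceless (/ʈʂ/).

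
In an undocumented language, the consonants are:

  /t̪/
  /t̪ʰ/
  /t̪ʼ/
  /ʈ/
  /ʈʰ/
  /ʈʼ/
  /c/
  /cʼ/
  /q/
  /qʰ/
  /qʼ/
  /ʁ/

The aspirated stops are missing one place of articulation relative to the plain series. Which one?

dental: plain /t̪/, aspirated /t̪ʰ/, ejective /t̪ʼ/.
retroflex: plain /ʈ/, aspirated /ʈʰ/, ejective /ʈʼ/.
palatal: plain /c/, aspirated —, ejective /cʼ/.
uvular: plain /q/, aspirated /qʰ/, ejective /qʼ/.
Every place of articulation has an aspirated member except palatal, where /cʰ/ would be expected.

palatal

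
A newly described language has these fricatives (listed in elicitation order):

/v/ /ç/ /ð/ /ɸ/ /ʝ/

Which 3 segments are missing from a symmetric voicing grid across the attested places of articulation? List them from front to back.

Voiceless: /ɸ/ (bilabial), /ç/ (palatal).
Voiced: /v/ (labiodental), /ð/ (dental), /ʝ/ (palatal).
Gaps, from front to back: bilabial lacks voiced (/β/); labiodental lacks voiceless (/f/); dental lacks voiceless (/θ/).

/β/, /f/, /θ/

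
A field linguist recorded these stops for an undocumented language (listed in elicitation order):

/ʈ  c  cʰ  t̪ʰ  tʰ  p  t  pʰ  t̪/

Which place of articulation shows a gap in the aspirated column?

Plain: /p/ (bilabial), /t̪/ (dental), /t/ (alveolar), /ʈ/ (retroflex), /c/ (palatal).
Aspirated: /pʰ/ (bilabial), /t̪ʰ/ (dental), /tʰ/ (alveolar), /cʰ/ (palatal).
Every place of articulation has an aspirated member except retroflex, where /ʈʰ/ would be expected.

retroflex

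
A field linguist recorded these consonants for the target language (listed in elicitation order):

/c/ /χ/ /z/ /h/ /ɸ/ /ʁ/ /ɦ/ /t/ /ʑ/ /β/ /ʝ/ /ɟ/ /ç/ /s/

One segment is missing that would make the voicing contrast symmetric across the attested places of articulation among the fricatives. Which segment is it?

/ɕ/

bilabial: voiceless /ɸ/, voiced /β/.
alveolar: voiceless /s/, voiced /z/.
alveolo-palatal: voiceless —, voiced /ʑ/.
palatal: voiceless /ç/, voiced /ʝ/.
uvular: voiceless /χ/, voiced /ʁ/.
glottal: voiceless /h/, voiced /ɦ/.
The alveolo-palatal row has no voiceless member, so the gap is the voiceless alveolo-palatal fricative /ɕ/.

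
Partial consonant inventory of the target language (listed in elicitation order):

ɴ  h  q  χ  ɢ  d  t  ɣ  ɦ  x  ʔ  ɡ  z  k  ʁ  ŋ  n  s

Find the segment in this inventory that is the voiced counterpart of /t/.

/t/ is a voiceless alveolar stop.
The voiced counterpart is a voiced alveolar stop — in this inventory, /d/.

/d/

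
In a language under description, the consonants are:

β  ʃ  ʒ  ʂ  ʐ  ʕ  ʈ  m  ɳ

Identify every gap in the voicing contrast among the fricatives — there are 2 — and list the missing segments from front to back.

bilabial: voiceless —, voiced /β/.
postalveolar: voiceless /ʃ/, voiced /ʒ/.
retroflex: voiceless /ʂ/, voiced /ʐ/.
pharyngeal: voiceless —, voiced /ʕ/.
Gaps, from front to back: bilabial lacks voiceless (/ɸ/); pharyngeal lacks voiceless (/ħ/).

/ɸ/, /ħ/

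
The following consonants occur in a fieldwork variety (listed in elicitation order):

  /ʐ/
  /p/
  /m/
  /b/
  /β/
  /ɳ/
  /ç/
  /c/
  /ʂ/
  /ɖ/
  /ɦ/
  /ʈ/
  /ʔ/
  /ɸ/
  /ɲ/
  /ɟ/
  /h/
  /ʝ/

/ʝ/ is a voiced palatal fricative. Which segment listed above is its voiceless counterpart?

The voiceless counterpart is a voiceless palatal fricative — in this inventory, /ç/.

/ç/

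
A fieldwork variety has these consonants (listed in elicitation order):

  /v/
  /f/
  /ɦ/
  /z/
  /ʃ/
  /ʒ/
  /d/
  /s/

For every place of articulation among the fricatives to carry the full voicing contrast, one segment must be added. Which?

labiodental: voiceless /f/, voiced /v/.
alveolar: voiceless /s/, voiced /z/.
postalveolar: voiceless /ʃ/, voiced /ʒ/.
glottal: voiceless —, voiced /ɦ/.
The glottal row has no voiceless member, so the gap is the voiceless glottal fricative /h/.

/h/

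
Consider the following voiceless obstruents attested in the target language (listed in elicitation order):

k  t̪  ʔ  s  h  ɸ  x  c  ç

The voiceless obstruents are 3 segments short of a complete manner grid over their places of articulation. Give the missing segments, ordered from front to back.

/p/, /θ/, /t/

bilabial: stop —, fricative /ɸ/.
dental: stop /t̪/, fricative —.
alveolar: stop —, fricative /s/.
palatal: stop /c/, fricative /ç/.
velar: stop /k/, fricative /x/.
glottal: stop /ʔ/, fricative /h/.
Gaps, from front to back: bilabial lacks stop (/p/); dental lacks fricative (/θ/); alveolar lacks stop (/t/).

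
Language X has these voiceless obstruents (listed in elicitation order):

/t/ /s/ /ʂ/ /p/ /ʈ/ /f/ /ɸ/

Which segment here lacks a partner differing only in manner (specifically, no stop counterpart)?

/f/

Bilabial: /p/ ~ /ɸ/
Alveolar: /t/ ~ /s/
Retroflex: /ʈ/ ~ /ʂ/
Labiodental: only /f/ (fricative); no stop partner.
So /f/ is the unpaired segment.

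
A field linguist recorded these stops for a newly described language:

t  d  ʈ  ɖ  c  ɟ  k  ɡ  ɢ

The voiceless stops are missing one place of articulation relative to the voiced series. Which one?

uvular

place of articulation  voiceless  voiced  
alveolar          t         d       
retroflex         ʈ         ɖ       
palatal           c         ɟ       
velar             k         ɡ       
uvular            —         ɢ       
Every place of articulation has a voiceless member except uvular, where /q/ would be expected.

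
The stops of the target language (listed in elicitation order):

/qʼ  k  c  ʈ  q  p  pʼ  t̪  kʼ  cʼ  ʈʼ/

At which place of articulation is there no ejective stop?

place of articulation  plain     ejective
bilabial          p         pʼ      
dental            t̪        —       
retroflex         ʈ         ʈʼ      
palatal           c         cʼ      
velar             k         kʼ      
uvular            q         qʼ      
Every place of articulation has an ejective member except dental, where /t̪ʼ/ would be expected.

dental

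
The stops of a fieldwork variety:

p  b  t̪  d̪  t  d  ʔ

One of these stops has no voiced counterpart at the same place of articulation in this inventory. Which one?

Bilabial: /p/ ~ /b/
Dental: /t̪/ ~ /d̪/
Alveolar: /t/ ~ /d/
Glottal: only /ʔ/ (voiceless); no voiced partner.
So /ʔ/ is the unpaired segment.

/ʔ/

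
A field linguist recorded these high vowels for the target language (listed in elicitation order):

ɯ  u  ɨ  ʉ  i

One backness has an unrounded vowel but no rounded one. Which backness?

front

front: unrounded /i/, rounded —.
central: unrounded /ɨ/, rounded /ʉ/.
back: unrounded /ɯ/, rounded /u/.
Every backness has a rounded member except front, where /y/ would be expected.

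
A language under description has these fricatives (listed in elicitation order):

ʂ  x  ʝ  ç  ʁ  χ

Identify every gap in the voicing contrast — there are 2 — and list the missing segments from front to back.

place of articulation  voiceless  voiced  
retroflex         ʂ         —       
palatal           ç         ʝ       
velar             x         —       
uvular            χ         ʁ       
Gaps, from front to back: retroflex lacks voiced (/ʐ/); velar lacks voiced (/ɣ/).

/ʐ/, /ɣ/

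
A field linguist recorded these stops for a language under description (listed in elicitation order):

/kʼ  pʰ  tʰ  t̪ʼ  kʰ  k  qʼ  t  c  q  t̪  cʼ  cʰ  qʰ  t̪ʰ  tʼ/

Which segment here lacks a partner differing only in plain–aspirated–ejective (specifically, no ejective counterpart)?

/pʰ/

Dental: /t̪/ ~ /t̪ʰ/ ~ /t̪ʼ/
Alveolar: /t/ ~ /tʰ/ ~ /tʼ/
Palatal: /c/ ~ /cʰ/ ~ /cʼ/
Velar: /k/ ~ /kʰ/ ~ /kʼ/
Uvular: /q/ ~ /qʰ/ ~ /qʼ/
Bilabial: only /pʰ/ (aspirated); no ejective partner.
So /pʰ/ is the unpaired segment.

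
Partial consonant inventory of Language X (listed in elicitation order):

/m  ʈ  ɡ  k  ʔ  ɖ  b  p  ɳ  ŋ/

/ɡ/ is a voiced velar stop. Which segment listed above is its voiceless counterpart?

The voiceless counterpart is a voiceless velar stop — in this inventory, /k/.

/k/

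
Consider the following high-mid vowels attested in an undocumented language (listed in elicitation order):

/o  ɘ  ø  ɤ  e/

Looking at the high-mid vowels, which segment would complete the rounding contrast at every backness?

Unrounded: /e/ (front), /ɘ/ (central), /ɤ/ (back).
Rounded: /ø/ (front), /o/ (back).
The central row has no rounded member, so the gap is the central rounded vowel /ɵ/.

/ɵ/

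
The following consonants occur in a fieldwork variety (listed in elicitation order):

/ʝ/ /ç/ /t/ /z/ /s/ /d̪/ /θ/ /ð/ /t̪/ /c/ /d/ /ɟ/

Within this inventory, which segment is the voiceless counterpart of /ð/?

/ð/ is a voiced dental fricative.
The voiceless counterpart is a voiceless dental fricative — in this inventory, /θ/.

/θ/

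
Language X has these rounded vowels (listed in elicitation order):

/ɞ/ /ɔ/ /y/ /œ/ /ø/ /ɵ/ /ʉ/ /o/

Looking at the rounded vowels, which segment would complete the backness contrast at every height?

Front: /y/ (high), /ø/ (high-mid), /œ/ (low-mid).
Central: /ʉ/ (high), /ɵ/ (high-mid), /ɞ/ (low-mid).
Back: /o/ (high-mid), /ɔ/ (low-mid).
The high row has no back member, so the gap is the high back rounded vowel /u/.

/u/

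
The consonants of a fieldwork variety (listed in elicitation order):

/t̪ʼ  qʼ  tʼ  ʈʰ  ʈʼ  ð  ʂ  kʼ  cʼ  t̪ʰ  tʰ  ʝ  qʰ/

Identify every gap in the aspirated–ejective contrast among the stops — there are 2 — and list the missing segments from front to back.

/cʰ/, /kʰ/

place of articulation  aspirated  ejective
dental            t̪ʰ       t̪ʼ     
alveolar          tʰ        tʼ      
retroflex         ʈʰ        ʈʼ      
palatal           —         cʼ      
velar             —         kʼ      
uvular            qʰ        qʼ      
Gaps, from front to back: palatal lacks aspirated (/cʰ/); velar lacks aspirated (/kʰ/).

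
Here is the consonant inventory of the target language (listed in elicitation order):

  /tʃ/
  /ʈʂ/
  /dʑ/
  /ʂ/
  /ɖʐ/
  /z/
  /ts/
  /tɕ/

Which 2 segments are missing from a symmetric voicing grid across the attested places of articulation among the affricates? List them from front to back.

/dz/, /dʒ/

alveolar: voiceless /ts/, voiced —.
postalveolar: voiceless /tʃ/, voiced —.
retroflex: voiceless /ʈʂ/, voiced /ɖʐ/.
alveolo-palatal: voiceless /tɕ/, voiced /dʑ/.
Gaps, from front to back: alveolar lacks voiced (/dz/); postalveolar lacks voiced (/dʒ/).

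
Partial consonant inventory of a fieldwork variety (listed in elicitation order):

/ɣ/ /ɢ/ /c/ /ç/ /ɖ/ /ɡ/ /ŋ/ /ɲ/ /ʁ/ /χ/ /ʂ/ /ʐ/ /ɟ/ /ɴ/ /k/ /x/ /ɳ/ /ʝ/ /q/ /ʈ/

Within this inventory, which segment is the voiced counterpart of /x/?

/x/ is a voiceless velar fricative.
The voiced counterpart is a voiced velar fricative — in this inventory, /ɣ/.

/ɣ/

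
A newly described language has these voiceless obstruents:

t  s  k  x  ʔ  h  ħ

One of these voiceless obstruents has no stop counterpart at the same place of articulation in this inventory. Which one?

/ħ/

Alveolar: /t/ ~ /s/
Velar: /k/ ~ /x/
Glottal: /ʔ/ ~ /h/
Pharyngeal: only /ħ/ (fricative); no stop partner.
So /ħ/ is the unpaired segment.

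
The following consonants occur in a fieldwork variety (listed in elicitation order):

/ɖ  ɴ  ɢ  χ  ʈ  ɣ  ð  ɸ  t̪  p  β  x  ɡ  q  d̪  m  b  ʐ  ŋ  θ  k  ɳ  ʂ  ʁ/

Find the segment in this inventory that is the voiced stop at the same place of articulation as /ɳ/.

/ɳ/ is a retroflex nasal.
The voiced stop at the same place is a voiced retroflex stop — in this inventory, /ɖ/.

/ɖ/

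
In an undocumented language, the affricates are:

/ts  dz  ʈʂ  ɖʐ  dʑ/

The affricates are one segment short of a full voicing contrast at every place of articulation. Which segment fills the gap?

Voiceless: /ts/ (alveolar), /ʈʂ/ (retroflex).
Voiced: /dz/ (alveolar), /ɖʐ/ (retroflex), /dʑ/ (alveolo-palatal).
The alveolo-palatal row has no voiceless member, so the gap is the voiceless alveolo-palatal affricate /tɕ/.

/tɕ/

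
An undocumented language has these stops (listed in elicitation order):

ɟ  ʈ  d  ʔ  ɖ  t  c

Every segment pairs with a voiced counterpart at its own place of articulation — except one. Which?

/ʔ/

Alveolar: /t/ ~ /d/
Retroflex: /ʈ/ ~ /ɖ/
Palatal: /c/ ~ /ɟ/
Glottal: only /ʔ/ (voiceless); no voiced partner.
So /ʔ/ is the unpaired segment.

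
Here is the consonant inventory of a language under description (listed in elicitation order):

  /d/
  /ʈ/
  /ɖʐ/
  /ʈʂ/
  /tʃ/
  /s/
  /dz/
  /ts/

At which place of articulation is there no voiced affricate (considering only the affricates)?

postalveolar

place of articulation  voiceless  voiced  
alveolar          ts        dz      
postalveolar      tʃ        —       
retroflex         ʈʂ        ɖʐ      
Every place of articulation has a voiced member except postalveolar, where /dʒ/ would be expected.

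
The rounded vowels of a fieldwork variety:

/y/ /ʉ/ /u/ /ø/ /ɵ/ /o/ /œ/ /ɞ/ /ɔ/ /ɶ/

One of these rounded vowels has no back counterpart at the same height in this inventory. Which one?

High: /y/ ~ /ʉ/ ~ /u/
High-mid: /ø/ ~ /ɵ/ ~ /o/
Low-mid: /œ/ ~ /ɞ/ ~ /ɔ/
Low: only /ɶ/ (front); no back partner.
So /ɶ/ is the unpaired segment.

/ɶ/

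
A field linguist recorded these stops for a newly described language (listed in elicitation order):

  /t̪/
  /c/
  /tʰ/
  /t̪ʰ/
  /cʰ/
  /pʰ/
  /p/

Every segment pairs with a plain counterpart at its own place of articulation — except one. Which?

/tʰ/

Bilabial: /p/ ~ /pʰ/
Dental: /t̪/ ~ /t̪ʰ/
Palatal: /c/ ~ /cʰ/
Alveolar: only /tʰ/ (aspirated); no plain partner.
So /tʰ/ is the unpaired segment.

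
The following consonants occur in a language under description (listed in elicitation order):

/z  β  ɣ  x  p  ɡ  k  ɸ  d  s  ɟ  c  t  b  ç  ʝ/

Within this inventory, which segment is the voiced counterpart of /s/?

/z/

/s/ is a voiceless alveolar fricative.
The voiced counterpart is a voiced alveolar fricative — in this inventory, /z/.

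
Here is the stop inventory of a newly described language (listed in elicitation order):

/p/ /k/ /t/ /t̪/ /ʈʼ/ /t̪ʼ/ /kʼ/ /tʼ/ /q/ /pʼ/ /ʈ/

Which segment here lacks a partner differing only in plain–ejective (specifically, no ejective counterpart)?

Bilabial: /p/ ~ /pʼ/
Dental: /t̪/ ~ /t̪ʼ/
Alveolar: /t/ ~ /tʼ/
Retroflex: /ʈ/ ~ /ʈʼ/
Velar: /k/ ~ /kʼ/
Uvular: only /q/ (plain); no ejective partner.
So /q/ is the unpaired segment.

/q/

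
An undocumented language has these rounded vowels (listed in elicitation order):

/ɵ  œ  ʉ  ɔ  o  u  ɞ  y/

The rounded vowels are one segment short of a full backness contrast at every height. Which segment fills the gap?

high: front /y/, central /ʉ/, back /u/.
high-mid: front —, central /ɵ/, back /o/.
low-mid: front /œ/, central /ɞ/, back /ɔ/.
The high-mid row has no front member, so the gap is the high-mid front rounded vowel /ø/.

/ø/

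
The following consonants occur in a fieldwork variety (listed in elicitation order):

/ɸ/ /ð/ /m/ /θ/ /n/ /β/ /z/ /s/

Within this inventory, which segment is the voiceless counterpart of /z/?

/s/

/z/ is a voiced alveolar fricative.
The voiceless counterpart is a voiceless alveolar fricative — in this inventory, /s/.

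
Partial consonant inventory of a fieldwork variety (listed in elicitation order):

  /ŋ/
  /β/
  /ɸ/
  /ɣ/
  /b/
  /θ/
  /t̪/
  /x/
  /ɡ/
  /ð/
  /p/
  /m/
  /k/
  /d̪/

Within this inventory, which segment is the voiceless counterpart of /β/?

/ɸ/

/β/ is a voiced bilabial fricative.
The voiceless counterpart is a voiceless bilabial fricative — in this inventory, /ɸ/.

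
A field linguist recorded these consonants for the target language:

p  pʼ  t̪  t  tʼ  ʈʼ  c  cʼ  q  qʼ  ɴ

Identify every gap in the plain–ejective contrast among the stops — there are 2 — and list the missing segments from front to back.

Plain: /p/ (bilabial), /t̪/ (dental), /t/ (alveolar), /c/ (palatal), /q/ (uvular).
Ejective: /pʼ/ (bilabial), /tʼ/ (alveolar), /ʈʼ/ (retroflex), /cʼ/ (palatal), /qʼ/ (uvular).
Gaps, from front to back: dental lacks ejective (/t̪ʼ/); retroflex lacks plain (/ʈ/).

/t̪ʼ/, /ʈ/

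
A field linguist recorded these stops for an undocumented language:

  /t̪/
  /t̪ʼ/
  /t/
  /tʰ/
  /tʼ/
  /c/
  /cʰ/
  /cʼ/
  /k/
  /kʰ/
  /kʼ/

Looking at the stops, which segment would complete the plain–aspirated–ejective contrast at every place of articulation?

place of articulation  plain     aspirated  ejective
dental            t̪        —         t̪ʼ     
alveolar          t         tʰ        tʼ      
palatal           c         cʰ        cʼ      
velar             k         kʰ        kʼ      
The dental row has no aspirated member, so the gap is the aspirated dental stop /t̪ʰ/.

/t̪ʰ/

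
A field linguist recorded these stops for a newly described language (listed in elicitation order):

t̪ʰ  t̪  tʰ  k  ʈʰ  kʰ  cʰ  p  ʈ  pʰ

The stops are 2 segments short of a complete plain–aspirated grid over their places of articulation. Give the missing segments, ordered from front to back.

/t/, /c/

place of articulation  plain     aspirated
bilabial          p         pʰ      
dental            t̪        t̪ʰ     
alveolar          —         tʰ      
retroflex         ʈ         ʈʰ      
palatal           —         cʰ      
velar             k         kʰ      
Gaps, from front to back: alveolar lacks plain (/t/); palatal lacks plain (/c/).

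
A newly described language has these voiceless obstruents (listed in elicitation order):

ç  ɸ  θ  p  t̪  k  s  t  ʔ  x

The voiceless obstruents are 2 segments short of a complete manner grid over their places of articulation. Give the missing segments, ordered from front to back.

place of articulation  stop      fricative
bilabial          p         ɸ       
dental            t̪        θ       
alveolar          t         s       
palatal           —         ç       
velar             k         x       
glottal           ʔ         —       
Gaps, from front to back: palatal lacks stop (/c/); glottal lacks fricative (/h/).

/c/, /h/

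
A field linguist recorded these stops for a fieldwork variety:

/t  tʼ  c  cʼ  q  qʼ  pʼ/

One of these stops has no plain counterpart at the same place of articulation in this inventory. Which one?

/pʼ/

Alveolar: /t/ ~ /tʼ/
Palatal: /c/ ~ /cʼ/
Uvular: /q/ ~ /qʼ/
Bilabial: only /pʼ/ (ejective); no plain partner.
So /pʼ/ is the unpaired segment.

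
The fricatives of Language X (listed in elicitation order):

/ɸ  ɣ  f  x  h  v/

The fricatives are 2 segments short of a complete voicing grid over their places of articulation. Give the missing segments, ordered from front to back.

/β/, /ɦ/

place of articulation  voiceless  voiced  
bilabial          ɸ         —       
labiodental       f         v       
velar             x         ɣ       
glottal           h         —       
Gaps, from front to back: bilabial lacks voiced (/β/); glottal lacks voiced (/ɦ/).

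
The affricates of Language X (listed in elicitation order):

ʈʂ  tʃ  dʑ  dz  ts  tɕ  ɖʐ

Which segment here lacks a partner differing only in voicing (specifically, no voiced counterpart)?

/tʃ/

Alveolar: /ts/ ~ /dz/
Retroflex: /ʈʂ/ ~ /ɖʐ/
Alveolo-palatal: /tɕ/ ~ /dʑ/
Postalveolar: only /tʃ/ (voiceless); no voiced partner.
So /tʃ/ is the unpaired segment.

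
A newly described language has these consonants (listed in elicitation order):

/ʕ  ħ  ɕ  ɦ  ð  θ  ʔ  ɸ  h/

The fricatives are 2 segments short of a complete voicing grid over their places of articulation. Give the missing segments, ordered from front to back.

place of articulation  voiceless  voiced  
bilabial          ɸ         —       
dental            θ         ð       
alveolo-palatal   ɕ         —       
pharyngeal        ħ         ʕ       
glottal           h         ɦ       
Gaps, from front to back: bilabial lacks voiced (/β/); alveolo-palatal lacks voiced (/ʑ/).

/β/, /ʑ/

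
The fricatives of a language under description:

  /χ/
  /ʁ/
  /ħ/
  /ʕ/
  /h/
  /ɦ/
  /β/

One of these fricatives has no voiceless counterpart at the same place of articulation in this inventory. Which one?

/β/

Uvular: /χ/ ~ /ʁ/
Pharyngeal: /ħ/ ~ /ʕ/
Glottal: /h/ ~ /ɦ/
Bilabial: only /β/ (voiced); no voiceless partner.
So /β/ is the unpaired segment.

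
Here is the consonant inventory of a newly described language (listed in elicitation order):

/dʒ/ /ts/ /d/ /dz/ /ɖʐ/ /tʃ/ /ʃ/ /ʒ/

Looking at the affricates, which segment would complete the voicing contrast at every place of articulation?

/ʈʂ/

Voiceless: /ts/ (alveolar), /tʃ/ (postalveolar).
Voiced: /dz/ (alveolar), /dʒ/ (postalveolar), /ɖʐ/ (retroflex).
The retroflex row has no voiceless member, so the gap is the voiceless retroflex affricate /ʈʂ/.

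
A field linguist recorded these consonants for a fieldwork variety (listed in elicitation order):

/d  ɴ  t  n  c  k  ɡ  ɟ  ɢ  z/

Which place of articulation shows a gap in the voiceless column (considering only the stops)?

uvular

Voiceless: /t/ (alveolar), /c/ (palatal), /k/ (velar).
Voiced: /d/ (alveolar), /ɟ/ (palatal), /ɡ/ (velar), /ɢ/ (uvular).
Every place of articulation has a voiceless member except uvular, where /q/ would be expected.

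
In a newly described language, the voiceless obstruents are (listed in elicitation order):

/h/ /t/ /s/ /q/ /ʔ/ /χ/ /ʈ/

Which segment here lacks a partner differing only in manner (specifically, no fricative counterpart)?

/ʈ/

Alveolar: /t/ ~ /s/
Uvular: /q/ ~ /χ/
Glottal: /ʔ/ ~ /h/
Retroflex: only /ʈ/ (stop); no fricative partner.
So /ʈ/ is the unpaired segment.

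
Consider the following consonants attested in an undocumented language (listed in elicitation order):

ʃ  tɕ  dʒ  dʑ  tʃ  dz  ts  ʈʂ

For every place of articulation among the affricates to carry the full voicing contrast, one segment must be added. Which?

place of articulation  voiceless  voiced  
alveolar          ts        dz      
postalveolar      tʃ        dʒ      
retroflex         ʈʂ        —       
alveolo-palatal   tɕ        dʑ      
The retroflex row has no voiced member, so the gap is the voiced retroflex affricate /ɖʐ/.

/ɖʐ/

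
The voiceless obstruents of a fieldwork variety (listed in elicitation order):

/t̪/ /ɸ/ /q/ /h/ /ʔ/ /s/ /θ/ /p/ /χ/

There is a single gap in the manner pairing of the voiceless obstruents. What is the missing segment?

place of articulation  stop      fricative
bilabial          p         ɸ       
dental            t̪        θ       
alveolar          —         s       
uvular            q         χ       
glottal           ʔ         h       
The alveolar row has no stop member, so the gap is the alveolar stop /t/.

/t/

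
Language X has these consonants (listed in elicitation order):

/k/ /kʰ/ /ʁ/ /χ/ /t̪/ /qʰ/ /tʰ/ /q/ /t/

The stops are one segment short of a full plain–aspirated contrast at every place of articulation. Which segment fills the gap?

dental: plain /t̪/, aspirated —.
alveolar: plain /t/, aspirated /tʰ/.
velar: plain /k/, aspirated /kʰ/.
uvular: plain /q/, aspirated /qʰ/.
The dental row has no aspirated member, so the gap is the aspirated dental stop /t̪ʰ/.

/t̪ʰ/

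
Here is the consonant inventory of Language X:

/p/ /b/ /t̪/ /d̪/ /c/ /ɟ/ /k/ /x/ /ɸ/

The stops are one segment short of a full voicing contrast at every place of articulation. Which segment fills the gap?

/ɡ/

place of articulation  voiceless  voiced  
bilabial          p         b       
dental            t̪        d̪      
palatal           c         ɟ       
velar             k         —       
The velar row has no voiced member, so the gap is the voiced velar stop /ɡ/.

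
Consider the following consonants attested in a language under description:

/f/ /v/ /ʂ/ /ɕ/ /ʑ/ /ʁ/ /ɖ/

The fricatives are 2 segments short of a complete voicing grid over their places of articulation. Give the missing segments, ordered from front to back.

/ʐ/, /χ/

place of articulation  voiceless  voiced  
labiodental       f         v       
retroflex         ʂ         —       
alveolo-palatal   ɕ         ʑ       
uvular            —         ʁ       
Gaps, from front to back: retroflex lacks voiced (/ʐ/); uvular lacks voiceless (/χ/).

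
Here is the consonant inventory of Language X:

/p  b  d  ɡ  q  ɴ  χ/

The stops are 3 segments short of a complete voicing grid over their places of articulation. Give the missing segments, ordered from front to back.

/t/, /k/, /ɢ/

place of articulation  voiceless  voiced  
bilabial          p         b       
alveolar          —         d       
velar             —         ɡ       
uvular            q         —       
Gaps, from front to back: alveolar lacks voiceless (/t/); velar lacks voiceless (/k/); uvular lacks voiced (/ɢ/).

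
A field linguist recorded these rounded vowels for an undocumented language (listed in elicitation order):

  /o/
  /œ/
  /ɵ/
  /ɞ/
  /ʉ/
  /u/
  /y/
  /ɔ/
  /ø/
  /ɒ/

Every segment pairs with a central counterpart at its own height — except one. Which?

High: /y/ ~ /ʉ/ ~ /u/
High-mid: /ø/ ~ /ɵ/ ~ /o/
Low-mid: /œ/ ~ /ɞ/ ~ /ɔ/
Low: only /ɒ/ (back); no central partner.
So /ɒ/ is the unpaired segment.

/ɒ/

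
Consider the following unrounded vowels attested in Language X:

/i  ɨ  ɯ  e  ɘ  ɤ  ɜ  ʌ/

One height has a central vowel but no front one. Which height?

low-mid

height            front     central   back    
high              i         ɨ         ɯ       
high-mid          e         ɘ         ɤ       
low-mid           —         ɜ         ʌ       
Every height has a front member except low-mid, where /ɛ/ would be expected.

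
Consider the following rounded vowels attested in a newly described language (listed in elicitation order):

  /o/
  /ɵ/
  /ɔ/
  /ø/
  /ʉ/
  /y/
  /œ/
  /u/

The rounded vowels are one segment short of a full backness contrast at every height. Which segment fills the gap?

/ɞ/

high: front /y/, central /ʉ/, back /u/.
high-mid: front /ø/, central /ɵ/, back /o/.
low-mid: front /œ/, central —, back /ɔ/.
The low-mid row has no central member, so the gap is the low-mid central rounded vowel /ɞ/.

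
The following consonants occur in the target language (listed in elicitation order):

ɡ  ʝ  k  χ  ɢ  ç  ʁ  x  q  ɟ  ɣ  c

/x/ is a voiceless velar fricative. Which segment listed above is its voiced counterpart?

/ɣ/

The voiced counterpart is a voiced velar fricative — in this inventory, /ɣ/.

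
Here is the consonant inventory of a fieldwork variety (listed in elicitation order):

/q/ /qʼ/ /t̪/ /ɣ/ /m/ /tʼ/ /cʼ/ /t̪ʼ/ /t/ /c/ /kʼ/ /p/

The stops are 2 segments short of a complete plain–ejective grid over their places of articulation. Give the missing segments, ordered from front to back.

/pʼ/, /k/

bilabial: plain /p/, ejective —.
dental: plain /t̪/, ejective /t̪ʼ/.
alveolar: plain /t/, ejective /tʼ/.
palatal: plain /c/, ejective /cʼ/.
velar: plain —, ejective /kʼ/.
uvular: plain /q/, ejective /qʼ/.
Gaps, from front to back: bilabial lacks ejective (/pʼ/); velar lacks plain (/k/).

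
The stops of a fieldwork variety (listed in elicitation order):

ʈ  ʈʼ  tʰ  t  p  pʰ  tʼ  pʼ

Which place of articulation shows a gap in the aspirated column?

retroflex

bilabial: plain /p/, aspirated /pʰ/, ejective /pʼ/.
alveolar: plain /t/, aspirated /tʰ/, ejective /tʼ/.
retroflex: plain /ʈ/, aspirated —, ejective /ʈʼ/.
Every place of articulation has an aspirated member except retroflex, where /ʈʰ/ would be expected.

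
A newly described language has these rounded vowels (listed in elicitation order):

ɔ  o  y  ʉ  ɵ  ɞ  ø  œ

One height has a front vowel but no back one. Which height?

Front: /y/ (high), /ø/ (high-mid), /œ/ (low-mid).
Central: /ʉ/ (high), /ɵ/ (high-mid), /ɞ/ (low-mid).
Back: /o/ (high-mid), /ɔ/ (low-mid).
Every height has a back member except high, where /u/ would be expected.

high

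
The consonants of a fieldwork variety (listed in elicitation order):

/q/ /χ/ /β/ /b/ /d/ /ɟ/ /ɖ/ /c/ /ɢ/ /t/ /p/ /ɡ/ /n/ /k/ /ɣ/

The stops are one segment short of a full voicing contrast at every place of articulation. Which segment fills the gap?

place of articulation  voiceless  voiced  
bilabial          p         b       
alveolar          t         d       
retroflex         —         ɖ       
palatal           c         ɟ       
velar             k         ɡ       
uvular            q         ɢ       
The retroflex row has no voiceless member, so the gap is the voiceless retroflex stop /ʈ/.

/ʈ/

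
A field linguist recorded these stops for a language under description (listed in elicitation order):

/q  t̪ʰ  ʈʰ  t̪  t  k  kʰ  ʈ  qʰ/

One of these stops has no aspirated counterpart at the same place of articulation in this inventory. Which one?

Dental: /t̪/ ~ /t̪ʰ/
Retroflex: /ʈ/ ~ /ʈʰ/
Velar: /k/ ~ /kʰ/
Uvular: /q/ ~ /qʰ/
Alveolar: only /t/ (plain); no aspirated partner.
So /t/ is the unpaired segment.

/t/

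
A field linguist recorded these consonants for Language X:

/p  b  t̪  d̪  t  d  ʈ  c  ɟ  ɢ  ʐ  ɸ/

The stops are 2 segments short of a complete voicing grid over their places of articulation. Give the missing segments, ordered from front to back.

bilabial: voiceless /p/, voiced /b/.
dental: voiceless /t̪/, voiced /d̪/.
alveolar: voiceless /t/, voiced /d/.
retroflex: voiceless /ʈ/, voiced —.
palatal: voiceless /c/, voiced /ɟ/.
uvular: voiceless —, voiced /ɢ/.
Gaps, from front to back: retroflex lacks voiced (/ɖ/); uvular lacks voiceless (/q/).

/ɖ/, /q/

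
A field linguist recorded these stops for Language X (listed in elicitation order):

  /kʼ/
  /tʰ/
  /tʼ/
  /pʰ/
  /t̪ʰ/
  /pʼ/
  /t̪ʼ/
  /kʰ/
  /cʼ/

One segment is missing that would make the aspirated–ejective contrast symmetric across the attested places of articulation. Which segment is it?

/cʰ/

bilabial: aspirated /pʰ/, ejective /pʼ/.
dental: aspirated /t̪ʰ/, ejective /t̪ʼ/.
alveolar: aspirated /tʰ/, ejective /tʼ/.
palatal: aspirated —, ejective /cʼ/.
velar: aspirated /kʰ/, ejective /kʼ/.
The palatal row has no aspirated member, so the gap is the aspirated palatal stop /cʰ/.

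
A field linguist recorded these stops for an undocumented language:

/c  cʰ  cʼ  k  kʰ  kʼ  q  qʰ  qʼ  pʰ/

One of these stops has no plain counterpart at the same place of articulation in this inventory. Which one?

/pʰ/

Palatal: /c/ ~ /cʰ/ ~ /cʼ/
Velar: /k/ ~ /kʰ/ ~ /kʼ/
Uvular: /q/ ~ /qʰ/ ~ /qʼ/
Bilabial: only /pʰ/ (aspirated); no plain partner.
So /pʰ/ is the unpaired segment.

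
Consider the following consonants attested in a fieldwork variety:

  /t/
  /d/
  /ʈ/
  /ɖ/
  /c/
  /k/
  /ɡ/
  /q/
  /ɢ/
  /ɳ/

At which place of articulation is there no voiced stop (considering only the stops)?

place of articulation  voiceless  voiced  
alveolar          t         d       
retroflex         ʈ         ɖ       
palatal           c         —       
velar             k         ɡ       
uvular            q         ɢ       
Every place of articulation has a voiced member except palatal, where /ɟ/ would be expected.

palatal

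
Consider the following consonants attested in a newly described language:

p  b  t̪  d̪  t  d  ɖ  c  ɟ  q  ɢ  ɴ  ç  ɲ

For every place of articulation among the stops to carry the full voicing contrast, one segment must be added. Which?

bilabial: voiceless /p/, voiced /b/.
dental: voiceless /t̪/, voiced /d̪/.
alveolar: voiceless /t/, voiced /d/.
retroflex: voiceless —, voiced /ɖ/.
palatal: voiceless /c/, voiced /ɟ/.
uvular: voiceless /q/, voiced /ɢ/.
The retroflex row has no voiceless member, so the gap is the voiceless retroflex stop /ʈ/.

/ʈ/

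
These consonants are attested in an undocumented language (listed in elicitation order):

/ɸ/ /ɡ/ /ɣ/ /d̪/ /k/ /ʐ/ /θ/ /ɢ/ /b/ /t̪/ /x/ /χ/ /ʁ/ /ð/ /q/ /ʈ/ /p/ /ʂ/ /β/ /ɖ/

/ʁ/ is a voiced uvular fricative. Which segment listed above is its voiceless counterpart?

The voiceless counterpart is a voiceless uvular fricative — in this inventory, /χ/.

/χ/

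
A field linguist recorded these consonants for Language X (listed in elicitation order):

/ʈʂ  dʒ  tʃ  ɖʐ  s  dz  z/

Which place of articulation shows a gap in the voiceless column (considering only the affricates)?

place of articulation  voiceless  voiced  
alveolar          —         dz      
postalveolar      tʃ        dʒ      
retroflex         ʈʂ        ɖʐ      
Every place of articulation has a voiceless member except alveolar, where /ts/ would be expected.

alveolar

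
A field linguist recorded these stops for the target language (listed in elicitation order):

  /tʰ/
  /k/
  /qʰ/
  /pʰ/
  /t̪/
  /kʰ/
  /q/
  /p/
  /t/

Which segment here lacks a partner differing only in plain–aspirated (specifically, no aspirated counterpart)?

Bilabial: /p/ ~ /pʰ/
Alveolar: /t/ ~ /tʰ/
Velar: /k/ ~ /kʰ/
Uvular: /q/ ~ /qʰ/
Dental: only /t̪/ (plain); no aspirated partner.
So /t̪/ is the unpaired segment.

/t̪/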